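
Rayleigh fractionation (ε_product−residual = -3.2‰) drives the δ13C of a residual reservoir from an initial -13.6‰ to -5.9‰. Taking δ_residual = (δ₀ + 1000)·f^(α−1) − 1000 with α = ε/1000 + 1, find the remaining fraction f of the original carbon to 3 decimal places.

α − 1 = ε/1000 = -0.0032
(δ_res + 1000)/(δ₀ + 1000) = (-5.9 + 1000)/(-13.6 + 1000) = 994.1/986.4 = 1.007806
f = 1.007806^(1/-0.0032) = exp(ln(1.007806)/-0.0032) = exp(0.00778/-0.0032)
f = exp(-2.4300) = 0.0880

0.088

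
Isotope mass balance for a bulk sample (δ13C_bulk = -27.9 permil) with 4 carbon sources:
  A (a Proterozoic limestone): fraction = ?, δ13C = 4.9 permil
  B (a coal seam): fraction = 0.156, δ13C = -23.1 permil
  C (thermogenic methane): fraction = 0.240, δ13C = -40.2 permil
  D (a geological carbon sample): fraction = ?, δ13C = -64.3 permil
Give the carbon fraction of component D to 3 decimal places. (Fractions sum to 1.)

0.254

Let f_D and f_A be the unknown fractions; fractions sum to 1 so f_D + f_A = 0.604.
Mass balance: Σ fᵢ·δᵢ = δ_bulk ⇒ f_D·(-64.3) + f_A·(4.9) = -27.9 − (-13.252) = -14.648
Substitute f_A = 0.604 − f_D:
f_D·(-64.3 − 4.9) = -14.648 − 0.604×(4.9) = -17.608
f_D = -17.608 / -69.2 = 0.2545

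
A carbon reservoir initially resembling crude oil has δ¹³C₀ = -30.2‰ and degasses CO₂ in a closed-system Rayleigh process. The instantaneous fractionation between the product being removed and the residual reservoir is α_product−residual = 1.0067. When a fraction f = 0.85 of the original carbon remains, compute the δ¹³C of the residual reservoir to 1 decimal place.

Rayleigh residual: δ_res = (δ₀ + 1000)·f^(α−1) − 1000
α − 1 = 0.00670
f^(α−1) = 0.85^(0.00670) = 0.998912
δ_res = (-30.2 + 1000) × 0.998912 − 1000 = 968.745 − 1000 = -31.26‰

-31.3‰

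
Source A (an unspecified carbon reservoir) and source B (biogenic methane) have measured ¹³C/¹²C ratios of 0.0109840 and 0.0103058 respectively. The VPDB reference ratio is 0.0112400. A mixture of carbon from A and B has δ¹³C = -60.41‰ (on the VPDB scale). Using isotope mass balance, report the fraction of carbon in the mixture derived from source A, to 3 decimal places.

δ_A = (0.0109840/0.0112400 − 1)×1000 = (0.977224 − 1)×1000 = -22.776‰
δ_B = (0.0103058/0.0112400 − 1)×1000 = (0.916886 − 1)×1000 = -83.114‰
f_A = (δ_mix − δ_B)/(δ_A − δ_B) = (-60.41 − (-83.114))/(-22.776 − (-83.114))
f_A = 22.704 / 60.338 = 0.3763

0.376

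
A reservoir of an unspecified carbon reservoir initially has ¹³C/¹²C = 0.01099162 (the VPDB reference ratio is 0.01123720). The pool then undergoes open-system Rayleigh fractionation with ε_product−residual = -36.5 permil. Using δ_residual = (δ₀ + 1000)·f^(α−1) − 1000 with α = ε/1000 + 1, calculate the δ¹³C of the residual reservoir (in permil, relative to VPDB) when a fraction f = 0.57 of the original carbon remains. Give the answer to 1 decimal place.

-1.6 permil

δ₀ = (0.01099162/0.01123720 − 1)×1000 = (0.978146 − 1)×1000 = -21.854 permil
α − 1 = ε/1000 = -0.0365
f^(α−1) = 0.57^(-0.0365) = 1.020729
δ_res = (-21.854 + 1000) × 1.020729 − 1000 = 998.422 − 1000 = -1.58 permil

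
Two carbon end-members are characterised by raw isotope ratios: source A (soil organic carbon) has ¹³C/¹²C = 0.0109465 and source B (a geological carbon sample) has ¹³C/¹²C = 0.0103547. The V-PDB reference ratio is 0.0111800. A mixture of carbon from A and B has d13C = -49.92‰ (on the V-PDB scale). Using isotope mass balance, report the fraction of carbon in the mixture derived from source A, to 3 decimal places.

0.451

δ_A = (0.0109465/0.0111800 − 1)×1000 = (0.979114 − 1)×1000 = -20.886‰
δ_B = (0.0103547/0.0111800 − 1)×1000 = (0.926181 − 1)×1000 = -73.819‰
f_A = (δ_mix − δ_B)/(δ_A − δ_B) = (-49.92 − (-73.819))/(-20.886 − (-73.819))
f_A = 23.899 / 52.934 = 0.4515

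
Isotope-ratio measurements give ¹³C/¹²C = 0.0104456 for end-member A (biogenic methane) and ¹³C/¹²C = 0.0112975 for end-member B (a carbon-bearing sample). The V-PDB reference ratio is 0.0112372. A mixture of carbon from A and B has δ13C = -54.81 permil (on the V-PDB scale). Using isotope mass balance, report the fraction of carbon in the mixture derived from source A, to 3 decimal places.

δ_A = (0.0104456/0.0112372 − 1)×1000 = (0.929555 − 1)×1000 = -70.445 permil
δ_B = (0.0112975/0.0112372 − 1)×1000 = (1.005366 − 1)×1000 = 5.366 permil
f_A = (δ_mix − δ_B)/(δ_A − δ_B) = (-54.81 − (5.366))/(-70.445 − (5.366))
f_A = -60.176 / -75.811 = 0.7938

0.794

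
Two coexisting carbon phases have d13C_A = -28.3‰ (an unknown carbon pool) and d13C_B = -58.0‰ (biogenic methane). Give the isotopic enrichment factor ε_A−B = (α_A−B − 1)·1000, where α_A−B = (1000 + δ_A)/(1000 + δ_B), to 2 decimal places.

31.53‰

α_A−B = (1000 + -28.3) / (1000 + -58.0) = 971.7 / 942.0 = 1.031529
ε_A−B = (1.031529 − 1) × 1000 = 31.529‰
(The approximation ε ≈ δ_A − δ_B would give 29.7‰.)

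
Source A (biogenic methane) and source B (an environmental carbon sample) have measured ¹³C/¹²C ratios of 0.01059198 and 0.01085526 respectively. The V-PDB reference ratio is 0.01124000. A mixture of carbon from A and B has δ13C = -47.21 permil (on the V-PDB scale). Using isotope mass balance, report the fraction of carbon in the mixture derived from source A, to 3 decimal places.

δ_A = (0.01059198/0.01124000 − 1)×1000 = (0.942347 − 1)×1000 = -57.653 permil
δ_B = (0.01085526/0.01124000 − 1)×1000 = (0.965770 − 1)×1000 = -34.230 permil
f_A = (δ_mix − δ_B)/(δ_A − δ_B) = (-47.21 − (-34.230))/(-57.653 − (-34.230))
f_A = -12.980 / -23.423 = 0.5542

0.554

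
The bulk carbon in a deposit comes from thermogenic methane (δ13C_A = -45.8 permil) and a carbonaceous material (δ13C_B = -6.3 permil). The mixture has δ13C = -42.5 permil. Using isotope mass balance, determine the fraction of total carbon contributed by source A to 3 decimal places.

0.916

δ_mix = f_A·δ_A + (1 − f_A)·δ_B  ⇒  f_A = (δ_mix − δ_B)/(δ_A − δ_B)
f_A = (-42.5 − (-6.3)) / (-45.8 − (-6.3))
f_A = -36.2 / -39.5 = 0.9165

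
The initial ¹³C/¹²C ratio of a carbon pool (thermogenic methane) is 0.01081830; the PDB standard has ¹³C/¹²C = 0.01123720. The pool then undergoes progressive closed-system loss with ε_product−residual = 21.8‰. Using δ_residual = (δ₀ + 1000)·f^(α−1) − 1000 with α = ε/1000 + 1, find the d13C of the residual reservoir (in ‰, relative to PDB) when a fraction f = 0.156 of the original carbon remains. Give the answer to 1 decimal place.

-75.5‰

δ₀ = (0.01081830/0.01123720 − 1)×1000 = (0.962722 − 1)×1000 = -37.278‰
α − 1 = ε/1000 = 0.0218
f^(α−1) = 0.156^(0.0218) = 0.960307
δ_res = (-37.278 + 1000) × 0.960307 − 1000 = 924.509 − 1000 = -75.49‰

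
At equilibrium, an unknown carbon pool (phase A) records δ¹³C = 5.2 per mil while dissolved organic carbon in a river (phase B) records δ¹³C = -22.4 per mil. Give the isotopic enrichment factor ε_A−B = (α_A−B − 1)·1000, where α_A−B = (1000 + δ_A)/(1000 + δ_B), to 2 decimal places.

28.23 per mil

α_A−B = (1000 + 5.2) / (1000 + -22.4) = 1005.2 / 977.6 = 1.028232
ε_A−B = (1.028232 − 1) × 1000 = 28.232 per mil
(The approximation ε ≈ δ_A − δ_B would give 27.6 per mil.)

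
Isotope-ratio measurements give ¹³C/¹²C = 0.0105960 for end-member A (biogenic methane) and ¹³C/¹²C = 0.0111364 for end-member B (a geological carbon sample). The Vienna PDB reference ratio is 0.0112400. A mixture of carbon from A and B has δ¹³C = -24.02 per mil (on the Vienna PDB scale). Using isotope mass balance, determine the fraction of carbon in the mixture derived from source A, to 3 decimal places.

δ_A = (0.0105960/0.0112400 − 1)×1000 = (0.942705 − 1)×1000 = -57.295 per mil
δ_B = (0.0111364/0.0112400 − 1)×1000 = (0.990783 − 1)×1000 = -9.217 per mil
f_A = (δ_mix − δ_B)/(δ_A − δ_B) = (-24.02 − (-9.217))/(-57.295 − (-9.217))
f_A = -14.803 / -48.078 = 0.3079

0.308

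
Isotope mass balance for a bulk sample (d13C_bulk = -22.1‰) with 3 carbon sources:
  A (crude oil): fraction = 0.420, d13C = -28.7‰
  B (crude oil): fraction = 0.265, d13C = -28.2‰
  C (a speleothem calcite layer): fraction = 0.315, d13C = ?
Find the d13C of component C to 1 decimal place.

Isotope mass balance: δ_bulk = Σ fᵢ·δᵢ.
-22.1 = 0.420×(-28.7) + 0.265×(-28.2) + 0.315×δ_C
0.315·δ_C = -22.1 − (-19.527) = -2.573
δ_C = -2.573 / 0.315 = -8.17‰

-8.2‰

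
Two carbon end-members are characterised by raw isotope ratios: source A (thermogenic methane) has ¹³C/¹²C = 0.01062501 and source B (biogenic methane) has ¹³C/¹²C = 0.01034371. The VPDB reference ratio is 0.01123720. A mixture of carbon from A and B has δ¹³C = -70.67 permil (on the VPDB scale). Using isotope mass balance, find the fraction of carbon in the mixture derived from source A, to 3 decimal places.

δ_A = (0.01062501/0.01123720 − 1)×1000 = (0.945521 − 1)×1000 = -54.479 permil
δ_B = (0.01034371/0.01123720 − 1)×1000 = (0.920488 − 1)×1000 = -79.512 permil
f_A = (δ_mix − δ_B)/(δ_A − δ_B) = (-70.67 − (-79.512))/(-54.479 − (-79.512))
f_A = 8.842 / 25.033 = 0.3532

0.353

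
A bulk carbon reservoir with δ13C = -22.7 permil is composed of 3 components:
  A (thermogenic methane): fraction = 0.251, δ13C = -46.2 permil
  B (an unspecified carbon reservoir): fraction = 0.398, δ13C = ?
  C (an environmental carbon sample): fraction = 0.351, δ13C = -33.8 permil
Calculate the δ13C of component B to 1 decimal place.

1.9 permil

Isotope mass balance: δ_bulk = Σ fᵢ·δᵢ.
-22.7 = 0.251×(-46.2) + 0.398×δ_B + 0.351×(-33.8)
0.398·δ_B = -22.7 − (-23.460) = 0.760
δ_B = 0.760 / 0.398 = 1.91 permil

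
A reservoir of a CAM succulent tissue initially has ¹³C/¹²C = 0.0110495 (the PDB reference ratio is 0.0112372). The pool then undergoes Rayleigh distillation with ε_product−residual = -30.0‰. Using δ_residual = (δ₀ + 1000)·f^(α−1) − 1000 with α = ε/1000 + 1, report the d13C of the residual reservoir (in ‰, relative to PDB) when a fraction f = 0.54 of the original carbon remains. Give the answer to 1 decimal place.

δ₀ = (0.0110495/0.0112372 − 1)×1000 = (0.983297 − 1)×1000 = -16.703‰
α − 1 = ε/1000 = -0.0300
f^(α−1) = 0.54^(-0.0300) = 1.018658
δ_res = (-16.703 + 1000) × 1.018658 − 1000 = 1001.642 − 1000 = 1.64‰

1.6‰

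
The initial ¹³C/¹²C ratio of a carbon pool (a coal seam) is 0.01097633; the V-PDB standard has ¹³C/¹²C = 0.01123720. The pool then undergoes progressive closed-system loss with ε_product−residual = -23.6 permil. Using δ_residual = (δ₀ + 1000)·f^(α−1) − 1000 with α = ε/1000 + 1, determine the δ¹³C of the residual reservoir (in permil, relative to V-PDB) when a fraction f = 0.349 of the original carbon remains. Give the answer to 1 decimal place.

δ₀ = (0.01097633/0.01123720 − 1)×1000 = (0.976785 − 1)×1000 = -23.215 permil
α − 1 = ε/1000 = -0.0236
f^(α−1) = 0.349^(-0.0236) = 1.025154
δ_res = (-23.215 + 1000) × 1.025154 − 1000 = 1001.356 − 1000 = 1.36 permil

1.4 permil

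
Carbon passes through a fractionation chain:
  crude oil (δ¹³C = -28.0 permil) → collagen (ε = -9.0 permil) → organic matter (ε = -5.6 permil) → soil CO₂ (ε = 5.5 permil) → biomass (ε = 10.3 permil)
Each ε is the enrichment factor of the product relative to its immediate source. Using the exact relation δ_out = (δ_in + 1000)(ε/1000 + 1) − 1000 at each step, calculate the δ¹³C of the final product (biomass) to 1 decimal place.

-27.0 permil

step 1: δ = (-28.00 + 1000)·(-9.0/1000 + 1) − 1000 = -36.75 permil
step 2: δ = (-36.75 + 1000)·(-5.6/1000 + 1) − 1000 = -42.14 permil
step 3: δ = (-42.14 + 1000)·(5.5/1000 + 1) − 1000 = -36.87 permil
step 4: δ = (-36.87 + 1000)·(10.3/1000 + 1) − 1000 = -26.95 permil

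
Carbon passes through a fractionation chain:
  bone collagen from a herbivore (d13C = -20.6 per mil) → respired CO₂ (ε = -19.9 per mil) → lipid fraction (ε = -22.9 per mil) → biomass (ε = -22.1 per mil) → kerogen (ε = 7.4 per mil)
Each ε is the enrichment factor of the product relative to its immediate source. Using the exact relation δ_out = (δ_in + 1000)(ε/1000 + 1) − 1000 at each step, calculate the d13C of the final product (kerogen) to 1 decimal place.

-76.0 per mil

step 1: δ = (-20.60 + 1000)·(-19.9/1000 + 1) − 1000 = -40.09 per mil
step 2: δ = (-40.09 + 1000)·(-22.9/1000 + 1) − 1000 = -62.07 per mil
step 3: δ = (-62.07 + 1000)·(-22.1/1000 + 1) − 1000 = -82.80 per mil
step 4: δ = (-82.80 + 1000)·(7.4/1000 + 1) − 1000 = -76.01 per mil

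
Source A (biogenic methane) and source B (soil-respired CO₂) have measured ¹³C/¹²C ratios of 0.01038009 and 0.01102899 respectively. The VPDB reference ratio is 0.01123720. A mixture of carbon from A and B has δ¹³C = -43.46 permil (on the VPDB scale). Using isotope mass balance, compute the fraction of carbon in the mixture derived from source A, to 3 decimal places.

0.432

δ_A = (0.01038009/0.01123720 − 1)×1000 = (0.923726 − 1)×1000 = -76.274 permil
δ_B = (0.01102899/0.01123720 − 1)×1000 = (0.981471 − 1)×1000 = -18.529 permil
f_A = (δ_mix − δ_B)/(δ_A − δ_B) = (-43.46 − (-18.529))/(-76.274 − (-18.529))
f_A = -24.931 / -57.746 = 0.4317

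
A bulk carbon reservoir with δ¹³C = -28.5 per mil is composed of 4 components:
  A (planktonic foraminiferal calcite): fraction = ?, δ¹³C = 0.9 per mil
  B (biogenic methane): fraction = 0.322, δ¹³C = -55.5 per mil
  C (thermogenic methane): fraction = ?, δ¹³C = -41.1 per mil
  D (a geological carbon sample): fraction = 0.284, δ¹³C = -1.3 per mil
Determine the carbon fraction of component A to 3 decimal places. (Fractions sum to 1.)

Let f_A and f_C be the unknown fractions; fractions sum to 1 so f_A + f_C = 0.394.
Mass balance: Σ fᵢ·δᵢ = δ_bulk ⇒ f_A·(0.9) + f_C·(-41.1) = -28.5 − (-18.240) = -10.260
Substitute f_C = 0.394 − f_A:
f_A·(0.9 − -41.1) = -10.260 − 0.394×(-41.1) = 5.934
f_A = 5.934 / 42.0 = 0.1413

0.141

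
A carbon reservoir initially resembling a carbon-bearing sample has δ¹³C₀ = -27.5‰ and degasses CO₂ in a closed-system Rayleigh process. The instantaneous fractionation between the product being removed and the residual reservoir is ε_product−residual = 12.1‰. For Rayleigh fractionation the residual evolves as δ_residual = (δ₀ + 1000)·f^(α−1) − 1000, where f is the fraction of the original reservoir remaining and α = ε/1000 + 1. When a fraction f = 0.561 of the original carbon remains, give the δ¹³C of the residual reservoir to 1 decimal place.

-34.3‰

Rayleigh residual: δ_res = (δ₀ + 1000)·f^(α−1) − 1000
α = ε/1000 + 1 = 1.01210, so α − 1 = 0.01210
f^(α−1) = 0.561^(0.01210) = 0.993030
δ_res = (-27.5 + 1000) × 0.993030 − 1000 = 965.722 − 1000 = -34.28‰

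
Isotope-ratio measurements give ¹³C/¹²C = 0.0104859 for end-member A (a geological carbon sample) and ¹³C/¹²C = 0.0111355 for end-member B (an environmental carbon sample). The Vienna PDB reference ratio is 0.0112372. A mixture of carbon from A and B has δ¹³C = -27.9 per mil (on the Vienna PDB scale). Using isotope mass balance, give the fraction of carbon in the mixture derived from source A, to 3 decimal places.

0.326

δ_A = (0.0104859/0.0112372 − 1)×1000 = (0.933142 − 1)×1000 = -66.858 per mil
δ_B = (0.0111355/0.0112372 − 1)×1000 = (0.990950 − 1)×1000 = -9.050 per mil
f_A = (δ_mix − δ_B)/(δ_A − δ_B) = (-27.9 − (-9.050))/(-66.858 − (-9.050))
f_A = -18.850 / -57.808 = 0.3261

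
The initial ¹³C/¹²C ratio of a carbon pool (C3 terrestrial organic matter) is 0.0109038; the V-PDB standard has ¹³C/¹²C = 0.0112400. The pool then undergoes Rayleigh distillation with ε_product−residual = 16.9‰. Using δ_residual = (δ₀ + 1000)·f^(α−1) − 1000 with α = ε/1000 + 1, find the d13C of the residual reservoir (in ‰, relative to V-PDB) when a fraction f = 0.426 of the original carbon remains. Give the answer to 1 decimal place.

-43.8‰

δ₀ = (0.0109038/0.0112400 − 1)×1000 = (0.970089 − 1)×1000 = -29.911‰
α − 1 = ε/1000 = 0.0169
f^(α−1) = 0.426^(0.0169) = 0.985682
δ_res = (-29.911 + 1000) × 0.985682 − 1000 = 956.200 − 1000 = -43.80‰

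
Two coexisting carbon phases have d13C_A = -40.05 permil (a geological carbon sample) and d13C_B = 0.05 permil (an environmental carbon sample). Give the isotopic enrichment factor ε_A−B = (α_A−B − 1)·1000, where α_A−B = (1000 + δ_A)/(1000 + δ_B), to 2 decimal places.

-40.10 permil

α_A−B = (1000 + -40.05) / (1000 + 0.05) = 959.95 / 1000.05 = 0.959902
ε_A−B = (0.959902 − 1) × 1000 = -40.098 permil
(The approximation ε ≈ δ_A − δ_B would give -40.10 permil.)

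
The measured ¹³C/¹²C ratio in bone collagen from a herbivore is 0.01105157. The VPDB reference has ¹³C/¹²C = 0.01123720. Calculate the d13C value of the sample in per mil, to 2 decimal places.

-16.52 per mil

d13C = (R_sample / R_standard − 1) × 1000
R_sample / R_standard = 0.01105157 / 0.01123720 = 0.983481
d13C = (0.983481 − 1) × 1000 = -16.519 per mil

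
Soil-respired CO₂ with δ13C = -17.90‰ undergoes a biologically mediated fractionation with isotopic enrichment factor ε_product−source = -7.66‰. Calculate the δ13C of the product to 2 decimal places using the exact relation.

-25.42‰

To first order, δ_product ≈ δ_source + ε = -25.56‰.
Exactly, δ_product = (δ_source + 1000)·(ε/1000 + 1) − 1000.
δ_product = (-17.90 + 1000) × (-7.66/1000 + 1) − 1000
δ_product = -25.423‰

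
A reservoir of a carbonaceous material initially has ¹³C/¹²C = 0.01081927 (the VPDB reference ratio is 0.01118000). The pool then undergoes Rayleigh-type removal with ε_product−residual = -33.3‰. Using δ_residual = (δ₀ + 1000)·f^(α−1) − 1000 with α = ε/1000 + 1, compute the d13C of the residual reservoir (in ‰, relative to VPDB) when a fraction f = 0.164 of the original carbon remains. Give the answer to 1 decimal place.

27.8‰

δ₀ = (0.01081927/0.01118000 − 1)×1000 = (0.967734 − 1)×1000 = -32.266‰
α − 1 = ε/1000 = -0.0333
f^(α−1) = 0.164^(-0.0333) = 1.062052
δ_res = (-32.266 + 1000) × 1.062052 − 1000 = 1027.784 − 1000 = 27.78‰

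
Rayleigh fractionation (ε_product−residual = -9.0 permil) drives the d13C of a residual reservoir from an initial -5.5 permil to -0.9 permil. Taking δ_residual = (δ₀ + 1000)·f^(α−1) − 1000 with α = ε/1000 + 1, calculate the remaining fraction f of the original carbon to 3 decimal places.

α − 1 = ε/1000 = -0.0090
(δ_res + 1000)/(δ₀ + 1000) = (-0.9 + 1000)/(-5.5 + 1000) = 999.1/994.5 = 1.004625
f = 1.004625^(1/-0.0090) = exp(ln(1.004625)/-0.0090) = exp(0.00461/-0.0090)
f = exp(-0.5128) = 0.5988

0.599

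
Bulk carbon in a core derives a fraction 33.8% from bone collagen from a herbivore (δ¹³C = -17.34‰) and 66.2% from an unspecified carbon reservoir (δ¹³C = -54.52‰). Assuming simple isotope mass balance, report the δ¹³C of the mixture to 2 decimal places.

-41.95‰

δ_mix = f_A·δ_A + f_B·δ_B
δ_mix = 0.338 × (-17.34) + 0.662 × (-54.52)
δ_mix = -5.861 + -36.092 = -41.953‰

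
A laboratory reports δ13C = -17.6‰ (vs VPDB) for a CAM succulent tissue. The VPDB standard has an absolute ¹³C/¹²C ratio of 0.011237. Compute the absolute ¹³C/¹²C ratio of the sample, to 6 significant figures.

R_sample = R_standard × (δ13C/1000 + 1)
R_sample = 0.011237 × (-17.6/1000 + 1) = 0.011237 × 0.982400
R_sample = 0.0110392

0.0110392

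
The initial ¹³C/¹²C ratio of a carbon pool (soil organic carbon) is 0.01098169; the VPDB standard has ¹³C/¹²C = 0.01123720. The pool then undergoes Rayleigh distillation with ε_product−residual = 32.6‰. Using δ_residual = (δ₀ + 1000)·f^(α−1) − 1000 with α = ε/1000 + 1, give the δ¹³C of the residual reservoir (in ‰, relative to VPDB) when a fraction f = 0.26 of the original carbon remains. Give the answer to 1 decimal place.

δ₀ = (0.01098169/0.01123720 − 1)×1000 = (0.977262 − 1)×1000 = -22.738‰
α − 1 = ε/1000 = 0.0326
f^(α−1) = 0.26^(0.0326) = 0.957036
δ_res = (-22.738 + 1000) × 0.957036 − 1000 = 935.275 − 1000 = -64.73‰

-64.7‰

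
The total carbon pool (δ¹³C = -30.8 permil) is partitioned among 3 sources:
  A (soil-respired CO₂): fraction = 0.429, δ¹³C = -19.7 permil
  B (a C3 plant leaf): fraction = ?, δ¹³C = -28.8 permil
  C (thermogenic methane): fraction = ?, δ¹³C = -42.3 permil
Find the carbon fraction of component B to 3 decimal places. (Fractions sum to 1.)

Let f_B and f_C be the unknown fractions; fractions sum to 1 so f_B + f_C = 0.571.
Mass balance: Σ fᵢ·δᵢ = δ_bulk ⇒ f_B·(-28.8) + f_C·(-42.3) = -30.8 − (-8.451) = -22.349
Substitute f_C = 0.571 − f_B:
f_B·(-28.8 − -42.3) = -22.349 − 0.571×(-42.3) = 1.805
f_B = 1.805 / 13.5 = 0.1337

0.134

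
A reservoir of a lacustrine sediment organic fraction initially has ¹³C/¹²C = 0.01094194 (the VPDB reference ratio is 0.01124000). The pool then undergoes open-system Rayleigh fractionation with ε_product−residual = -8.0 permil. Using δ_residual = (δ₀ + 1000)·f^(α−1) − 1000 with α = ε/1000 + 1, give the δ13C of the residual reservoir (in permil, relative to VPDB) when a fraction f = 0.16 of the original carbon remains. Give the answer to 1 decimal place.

δ₀ = (0.01094194/0.01124000 − 1)×1000 = (0.973482 − 1)×1000 = -26.518 permil
α − 1 = ε/1000 = -0.0080
f^(α−1) = 0.16^(-0.0080) = 1.014769
δ_res = (-26.518 + 1000) × 1.014769 − 1000 = 987.859 − 1000 = -12.14 permil

-12.1 permil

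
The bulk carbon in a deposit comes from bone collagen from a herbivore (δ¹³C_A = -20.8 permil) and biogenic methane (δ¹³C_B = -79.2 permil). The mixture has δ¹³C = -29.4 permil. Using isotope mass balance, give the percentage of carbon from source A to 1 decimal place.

δ_mix = f_A·δ_A + (1 − f_A)·δ_B  ⇒  f_A = (δ_mix − δ_B)/(δ_A − δ_B)
f_A = (-29.4 − (-79.2)) / (-20.8 − (-79.2))
f_A = 49.8 / 58.4 = 0.8527

85.3%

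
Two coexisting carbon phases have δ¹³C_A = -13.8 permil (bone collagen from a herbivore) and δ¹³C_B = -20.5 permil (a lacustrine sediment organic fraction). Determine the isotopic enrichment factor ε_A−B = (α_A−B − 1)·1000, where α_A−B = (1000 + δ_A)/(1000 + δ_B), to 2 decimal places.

6.84 permil

α_A−B = (1000 + -13.8) / (1000 + -20.5) = 986.2 / 979.5 = 1.006840
ε_A−B = (1.006840 − 1) × 1000 = 6.840 permil
(The approximation ε ≈ δ_A − δ_B would give 6.7 permil.)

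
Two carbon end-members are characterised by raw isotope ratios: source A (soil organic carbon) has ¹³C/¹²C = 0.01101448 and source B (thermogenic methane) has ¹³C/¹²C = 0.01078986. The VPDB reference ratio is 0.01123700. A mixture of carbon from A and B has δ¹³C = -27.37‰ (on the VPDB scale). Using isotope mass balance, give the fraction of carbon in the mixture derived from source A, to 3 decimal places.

δ_A = (0.01101448/0.01123700 − 1)×1000 = (0.980198 − 1)×1000 = -19.802‰
δ_B = (0.01078986/0.01123700 − 1)×1000 = (0.960208 − 1)×1000 = -39.792‰
f_A = (δ_mix − δ_B)/(δ_A − δ_B) = (-27.37 − (-39.792))/(-19.802 − (-39.792))
f_A = 12.422 / 19.989 = 0.6214

0.621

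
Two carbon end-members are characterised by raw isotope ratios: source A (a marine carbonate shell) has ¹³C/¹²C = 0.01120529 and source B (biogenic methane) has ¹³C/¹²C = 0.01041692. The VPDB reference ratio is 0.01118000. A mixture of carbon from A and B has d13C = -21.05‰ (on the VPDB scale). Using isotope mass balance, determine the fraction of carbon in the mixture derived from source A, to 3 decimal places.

δ_A = (0.01120529/0.01118000 − 1)×1000 = (1.002262 − 1)×1000 = 2.262‰
δ_B = (0.01041692/0.01118000 − 1)×1000 = (0.931746 − 1)×1000 = -68.254‰
f_A = (δ_mix − δ_B)/(δ_A − δ_B) = (-21.05 − (-68.254))/(2.262 − (-68.254))
f_A = 47.204 / 70.516 = 0.6694

0.669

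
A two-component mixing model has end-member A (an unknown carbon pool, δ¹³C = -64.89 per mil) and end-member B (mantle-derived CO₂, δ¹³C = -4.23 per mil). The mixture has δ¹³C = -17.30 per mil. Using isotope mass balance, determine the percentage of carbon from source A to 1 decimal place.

21.5%

δ_mix = f_A·δ_A + (1 − f_A)·δ_B  ⇒  f_A = (δ_mix − δ_B)/(δ_A − δ_B)
f_A = (-17.30 − (-4.23)) / (-64.89 − (-4.23))
f_A = -13.07 / -60.66 = 0.2155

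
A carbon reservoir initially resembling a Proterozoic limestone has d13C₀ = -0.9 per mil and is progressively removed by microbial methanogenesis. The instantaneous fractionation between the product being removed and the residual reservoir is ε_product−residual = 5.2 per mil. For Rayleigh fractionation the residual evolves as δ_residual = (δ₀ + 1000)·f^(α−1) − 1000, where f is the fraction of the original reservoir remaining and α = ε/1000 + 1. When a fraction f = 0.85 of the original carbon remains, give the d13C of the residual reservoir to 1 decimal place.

Rayleigh residual: δ_res = (δ₀ + 1000)·f^(α−1) − 1000
α = ε/1000 + 1 = 1.00520, so α − 1 = 0.00520
f^(α−1) = 0.85^(0.00520) = 0.999155
δ_res = (-0.9 + 1000) × 0.999155 − 1000 = 998.256 − 1000 = -1.74 per mil

-1.7 per mil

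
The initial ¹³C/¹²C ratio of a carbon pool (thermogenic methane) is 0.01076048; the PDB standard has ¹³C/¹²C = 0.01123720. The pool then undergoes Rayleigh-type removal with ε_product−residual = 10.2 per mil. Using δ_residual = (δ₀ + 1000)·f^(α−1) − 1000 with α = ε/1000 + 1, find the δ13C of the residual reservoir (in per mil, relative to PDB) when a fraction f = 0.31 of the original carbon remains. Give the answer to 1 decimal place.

-53.8 per mil

δ₀ = (0.01076048/0.01123720 − 1)×1000 = (0.957577 − 1)×1000 = -42.423 per mil
α − 1 = ε/1000 = 0.0102
f^(α−1) = 0.31^(0.0102) = 0.988125
δ_res = (-42.423 + 1000) × 0.988125 − 1000 = 946.205 − 1000 = -53.79 per mil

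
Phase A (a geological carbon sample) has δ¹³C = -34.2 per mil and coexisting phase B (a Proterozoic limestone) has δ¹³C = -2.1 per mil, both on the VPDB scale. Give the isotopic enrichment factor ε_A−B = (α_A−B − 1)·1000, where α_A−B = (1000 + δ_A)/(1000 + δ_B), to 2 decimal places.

-32.17 per mil

α_A−B = (1000 + -34.2) / (1000 + -2.1) = 965.8 / 997.9 = 0.967832
ε_A−B = (0.967832 − 1) × 1000 = -32.168 per mil
(The approximation ε ≈ δ_A − δ_B would give -32.1 per mil.)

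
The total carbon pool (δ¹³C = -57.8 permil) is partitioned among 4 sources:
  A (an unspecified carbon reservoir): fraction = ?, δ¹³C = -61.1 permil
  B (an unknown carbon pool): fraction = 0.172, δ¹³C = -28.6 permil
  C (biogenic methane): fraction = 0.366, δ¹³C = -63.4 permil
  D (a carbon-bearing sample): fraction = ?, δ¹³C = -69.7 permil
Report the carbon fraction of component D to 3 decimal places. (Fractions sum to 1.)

Let f_D and f_A be the unknown fractions; fractions sum to 1 so f_D + f_A = 0.462.
Mass balance: Σ fᵢ·δᵢ = δ_bulk ⇒ f_D·(-69.7) + f_A·(-61.1) = -57.8 − (-28.124) = -29.676
Substitute f_A = 0.462 − f_D:
f_D·(-69.7 − -61.1) = -29.676 − 0.462×(-61.1) = -1.448
f_D = -1.448 / -8.6 = 0.1684

0.168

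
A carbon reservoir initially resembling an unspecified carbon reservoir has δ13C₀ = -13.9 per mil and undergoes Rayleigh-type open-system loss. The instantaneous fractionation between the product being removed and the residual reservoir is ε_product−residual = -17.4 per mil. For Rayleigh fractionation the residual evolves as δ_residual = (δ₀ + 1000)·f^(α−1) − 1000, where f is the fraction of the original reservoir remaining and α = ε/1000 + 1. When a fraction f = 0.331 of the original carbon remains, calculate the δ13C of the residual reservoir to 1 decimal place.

5.3 per mil

Rayleigh residual: δ_res = (δ₀ + 1000)·f^(α−1) − 1000
α = ε/1000 + 1 = 0.98260, so α − 1 = -0.01740
f^(α−1) = 0.331^(-0.01740) = 1.019424
δ_res = (-13.9 + 1000) × 1.019424 − 1000 = 1005.254 − 1000 = 5.25 per mil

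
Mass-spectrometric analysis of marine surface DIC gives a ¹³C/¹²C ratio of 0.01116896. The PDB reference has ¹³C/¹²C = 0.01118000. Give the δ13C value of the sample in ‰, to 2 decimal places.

-0.99‰

δ13C = (R_sample / R_standard − 1) × 1000
R_sample / R_standard = 0.01116896 / 0.01118000 = 0.999013
δ13C = (0.999013 − 1) × 1000 = -0.987‰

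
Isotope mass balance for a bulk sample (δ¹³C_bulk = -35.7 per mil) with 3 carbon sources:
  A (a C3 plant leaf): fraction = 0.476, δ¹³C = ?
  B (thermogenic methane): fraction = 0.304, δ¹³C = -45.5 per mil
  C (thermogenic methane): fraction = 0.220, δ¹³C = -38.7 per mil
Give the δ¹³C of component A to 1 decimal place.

Isotope mass balance: δ_bulk = Σ fᵢ·δᵢ.
-35.7 = 0.476×δ_A + 0.304×(-45.5) + 0.220×(-38.7)
0.476·δ_A = -35.7 − (-22.346) = -13.354
δ_A = -13.354 / 0.476 = -28.05 per mil

-28.1 per mil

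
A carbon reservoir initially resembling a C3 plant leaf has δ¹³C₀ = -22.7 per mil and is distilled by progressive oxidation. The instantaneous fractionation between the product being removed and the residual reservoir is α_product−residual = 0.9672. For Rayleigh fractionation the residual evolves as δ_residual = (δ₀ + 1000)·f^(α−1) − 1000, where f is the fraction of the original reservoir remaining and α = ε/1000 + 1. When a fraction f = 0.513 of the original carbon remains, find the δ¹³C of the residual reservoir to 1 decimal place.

Rayleigh residual: δ_res = (δ₀ + 1000)·f^(α−1) − 1000
α − 1 = -0.03280
f^(α−1) = 0.513^(-0.03280) = 1.022135
δ_res = (-22.7 + 1000) × 1.022135 − 1000 = 998.932 − 1000 = -1.07 per mil

-1.1 per mil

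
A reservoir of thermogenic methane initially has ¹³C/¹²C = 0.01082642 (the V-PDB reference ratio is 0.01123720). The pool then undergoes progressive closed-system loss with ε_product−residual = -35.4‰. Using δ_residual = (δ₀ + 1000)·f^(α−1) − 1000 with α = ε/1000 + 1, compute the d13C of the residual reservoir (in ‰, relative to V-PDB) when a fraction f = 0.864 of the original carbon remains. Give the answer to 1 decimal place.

δ₀ = (0.01082642/0.01123720 − 1)×1000 = (0.963445 − 1)×1000 = -36.555‰
α − 1 = ε/1000 = -0.0354
f^(α−1) = 0.864^(-0.0354) = 1.005188
δ_res = (-36.555 + 1000) × 1.005188 − 1000 = 968.443 − 1000 = -31.56‰

-31.6‰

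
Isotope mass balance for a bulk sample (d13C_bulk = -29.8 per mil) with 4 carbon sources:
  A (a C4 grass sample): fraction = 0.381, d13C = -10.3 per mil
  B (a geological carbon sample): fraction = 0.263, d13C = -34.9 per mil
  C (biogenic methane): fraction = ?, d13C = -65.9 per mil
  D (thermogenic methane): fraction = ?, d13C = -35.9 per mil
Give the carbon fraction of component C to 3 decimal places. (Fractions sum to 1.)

Let f_C and f_D be the unknown fractions; fractions sum to 1 so f_C + f_D = 0.356.
Mass balance: Σ fᵢ·δᵢ = δ_bulk ⇒ f_C·(-65.9) + f_D·(-35.9) = -29.8 − (-13.103) = -16.697
Substitute f_D = 0.356 − f_C:
f_C·(-65.9 − -35.9) = -16.697 − 0.356×(-35.9) = -3.917
f_C = -3.917 / -30.0 = 0.1306

0.131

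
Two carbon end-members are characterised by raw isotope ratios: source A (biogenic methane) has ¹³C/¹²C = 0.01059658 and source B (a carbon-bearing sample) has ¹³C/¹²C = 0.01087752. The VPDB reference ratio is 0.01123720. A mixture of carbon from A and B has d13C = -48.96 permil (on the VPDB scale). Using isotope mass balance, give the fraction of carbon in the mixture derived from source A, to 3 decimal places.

δ_A = (0.01059658/0.01123720 − 1)×1000 = (0.942991 − 1)×1000 = -57.009 permil
δ_B = (0.01087752/0.01123720 − 1)×1000 = (0.967992 − 1)×1000 = -32.008 permil
f_A = (δ_mix − δ_B)/(δ_A − δ_B) = (-48.96 − (-32.008))/(-57.009 − (-32.008))
f_A = -16.952 / -25.001 = 0.6781

0.678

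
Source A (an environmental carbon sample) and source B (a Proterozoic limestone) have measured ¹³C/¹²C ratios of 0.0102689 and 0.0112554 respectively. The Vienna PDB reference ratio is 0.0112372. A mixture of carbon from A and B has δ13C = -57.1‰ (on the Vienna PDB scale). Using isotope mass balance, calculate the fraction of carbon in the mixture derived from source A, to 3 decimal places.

0.669

δ_A = (0.0102689/0.0112372 − 1)×1000 = (0.913831 − 1)×1000 = -86.169‰
δ_B = (0.0112554/0.0112372 − 1)×1000 = (1.001620 − 1)×1000 = 1.620‰
f_A = (δ_mix − δ_B)/(δ_A − δ_B) = (-57.1 − (1.620))/(-86.169 − (1.620))
f_A = -58.720 / -87.789 = 0.6689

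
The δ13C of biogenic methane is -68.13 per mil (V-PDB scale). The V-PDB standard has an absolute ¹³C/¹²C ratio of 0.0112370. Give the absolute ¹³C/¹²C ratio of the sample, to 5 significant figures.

0.010471

R_sample = R_standard × (δ13C/1000 + 1)
R_sample = 0.0112370 × (-68.13/1000 + 1) = 0.0112370 × 0.931870
R_sample = 0.0104714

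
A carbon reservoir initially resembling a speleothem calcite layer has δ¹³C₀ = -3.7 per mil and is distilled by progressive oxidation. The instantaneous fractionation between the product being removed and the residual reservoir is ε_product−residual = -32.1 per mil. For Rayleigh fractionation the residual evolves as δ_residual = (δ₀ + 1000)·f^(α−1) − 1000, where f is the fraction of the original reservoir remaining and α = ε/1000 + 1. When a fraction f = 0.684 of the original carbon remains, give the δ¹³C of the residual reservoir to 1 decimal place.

8.5 per mil

Rayleigh residual: δ_res = (δ₀ + 1000)·f^(α−1) − 1000
α = ε/1000 + 1 = 0.96790, so α − 1 = -0.03210
f^(α−1) = 0.684^(-0.03210) = 1.012266
δ_res = (-3.7 + 1000) × 1.012266 − 1000 = 1008.521 − 1000 = 8.52 per mil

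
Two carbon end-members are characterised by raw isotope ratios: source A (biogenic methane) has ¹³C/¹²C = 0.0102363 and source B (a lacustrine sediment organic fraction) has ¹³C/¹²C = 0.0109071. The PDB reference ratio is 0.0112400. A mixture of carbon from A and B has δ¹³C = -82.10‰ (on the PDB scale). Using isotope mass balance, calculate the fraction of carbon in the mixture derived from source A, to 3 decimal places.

0.879

δ_A = (0.0102363/0.0112400 − 1)×1000 = (0.910703 − 1)×1000 = -89.297‰
δ_B = (0.0109071/0.0112400 − 1)×1000 = (0.970383 − 1)×1000 = -29.617‰
f_A = (δ_mix − δ_B)/(δ_A − δ_B) = (-82.10 − (-29.617))/(-89.297 − (-29.617))
f_A = -52.483 / -59.680 = 0.8794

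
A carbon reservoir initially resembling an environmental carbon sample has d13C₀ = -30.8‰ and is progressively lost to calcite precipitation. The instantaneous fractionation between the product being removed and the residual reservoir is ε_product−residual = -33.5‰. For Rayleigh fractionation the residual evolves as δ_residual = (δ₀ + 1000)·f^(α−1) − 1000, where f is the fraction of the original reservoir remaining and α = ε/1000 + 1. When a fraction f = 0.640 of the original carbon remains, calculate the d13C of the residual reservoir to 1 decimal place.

Rayleigh residual: δ_res = (δ₀ + 1000)·f^(α−1) − 1000
α = ε/1000 + 1 = 0.96650, so α − 1 = -0.03350
f^(α−1) = 0.640^(-0.03350) = 1.015063
δ_res = (-30.8 + 1000) × 1.015063 − 1000 = 983.799 − 1000 = -16.20‰

-16.2‰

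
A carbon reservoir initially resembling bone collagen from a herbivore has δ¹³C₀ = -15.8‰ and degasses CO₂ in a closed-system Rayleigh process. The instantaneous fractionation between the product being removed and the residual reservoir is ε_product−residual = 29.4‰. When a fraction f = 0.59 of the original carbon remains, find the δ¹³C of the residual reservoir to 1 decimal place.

Rayleigh residual: δ_res = (δ₀ + 1000)·f^(α−1) − 1000
α = ε/1000 + 1 = 1.02940, so α − 1 = 0.02940
f^(α−1) = 0.59^(0.02940) = 0.984607
δ_res = (-15.8 + 1000) × 0.984607 − 1000 = 969.050 − 1000 = -30.95‰

-30.9‰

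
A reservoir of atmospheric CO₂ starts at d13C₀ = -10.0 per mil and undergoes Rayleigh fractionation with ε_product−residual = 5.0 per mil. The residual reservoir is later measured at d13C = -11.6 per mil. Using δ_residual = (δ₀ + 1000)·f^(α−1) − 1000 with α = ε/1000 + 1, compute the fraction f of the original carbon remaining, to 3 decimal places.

α − 1 = ε/1000 = 0.0050
(δ_res + 1000)/(δ₀ + 1000) = (-11.6 + 1000)/(-10.0 + 1000) = 988.4/990.0 = 0.998384
f = 0.998384^(1/0.0050) = exp(ln(0.998384)/0.0050) = exp(-0.00162/0.0050)
f = exp(-0.3235) = 0.7236

0.724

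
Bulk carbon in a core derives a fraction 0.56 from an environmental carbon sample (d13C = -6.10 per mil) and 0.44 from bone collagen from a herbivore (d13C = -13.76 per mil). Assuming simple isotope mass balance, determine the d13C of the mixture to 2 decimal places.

-9.47 per mil

δ_mix = f_A·δ_A + f_B·δ_B
δ_mix = 0.56 × (-6.10) + 0.44 × (-13.76)
δ_mix = -3.416 + -6.054 = -9.470 per mil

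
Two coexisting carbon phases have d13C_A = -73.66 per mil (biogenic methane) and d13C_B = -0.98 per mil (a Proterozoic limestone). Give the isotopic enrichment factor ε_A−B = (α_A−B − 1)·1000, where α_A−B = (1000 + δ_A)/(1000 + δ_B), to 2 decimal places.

α_A−B = (1000 + -73.66) / (1000 + -0.98) = 926.34 / 999.02 = 0.927249
ε_A−B = (0.927249 − 1) × 1000 = -72.751 per mil
(The approximation ε ≈ δ_A − δ_B would give -72.68 per mil.)

-72.75 per mil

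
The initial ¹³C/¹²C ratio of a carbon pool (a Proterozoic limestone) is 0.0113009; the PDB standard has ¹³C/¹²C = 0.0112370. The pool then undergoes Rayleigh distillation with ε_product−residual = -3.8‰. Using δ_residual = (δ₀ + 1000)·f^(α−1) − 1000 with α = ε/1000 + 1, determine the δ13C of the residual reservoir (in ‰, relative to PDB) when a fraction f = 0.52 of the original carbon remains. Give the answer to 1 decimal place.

δ₀ = (0.0113009/0.0112370 − 1)×1000 = (1.005687 − 1)×1000 = 5.687‰
α − 1 = ε/1000 = -0.0038
f^(α−1) = 0.52^(-0.0038) = 1.002488
δ_res = (5.687 + 1000) × 1.002488 − 1000 = 1008.189 − 1000 = 8.19‰

8.2‰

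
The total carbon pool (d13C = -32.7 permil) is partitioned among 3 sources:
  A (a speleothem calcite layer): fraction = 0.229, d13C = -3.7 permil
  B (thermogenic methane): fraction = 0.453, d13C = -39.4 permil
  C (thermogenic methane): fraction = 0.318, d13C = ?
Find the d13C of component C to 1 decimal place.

-44.0 permil

Isotope mass balance: δ_bulk = Σ fᵢ·δᵢ.
-32.7 = 0.229×(-3.7) + 0.453×(-39.4) + 0.318×δ_C
0.318·δ_C = -32.7 − (-18.695) = -14.005
δ_C = -14.005 / 0.318 = -44.04 permil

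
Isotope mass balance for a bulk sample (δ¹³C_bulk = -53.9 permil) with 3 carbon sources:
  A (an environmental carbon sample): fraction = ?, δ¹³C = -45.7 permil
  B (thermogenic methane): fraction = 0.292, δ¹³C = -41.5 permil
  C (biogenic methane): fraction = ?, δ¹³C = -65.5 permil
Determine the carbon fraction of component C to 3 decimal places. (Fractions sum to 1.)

Let f_C and f_A be the unknown fractions; fractions sum to 1 so f_C + f_A = 0.708.
Mass balance: Σ fᵢ·δᵢ = δ_bulk ⇒ f_C·(-65.5) + f_A·(-45.7) = -53.9 − (-12.118) = -41.782
Substitute f_A = 0.708 − f_C:
f_C·(-65.5 − -45.7) = -41.782 − 0.708×(-45.7) = -9.426
f_C = -9.426 / -19.8 = 0.4761

0.476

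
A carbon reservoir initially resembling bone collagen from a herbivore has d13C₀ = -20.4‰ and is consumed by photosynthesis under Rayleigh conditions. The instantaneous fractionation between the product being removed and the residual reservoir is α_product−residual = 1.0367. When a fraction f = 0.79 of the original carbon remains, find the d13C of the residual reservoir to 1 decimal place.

Rayleigh residual: δ_res = (δ₀ + 1000)·f^(α−1) − 1000
α − 1 = 0.03670
f^(α−1) = 0.79^(0.03670) = 0.991386
δ_res = (-20.4 + 1000) × 0.991386 − 1000 = 971.162 − 1000 = -28.84‰

-28.8‰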